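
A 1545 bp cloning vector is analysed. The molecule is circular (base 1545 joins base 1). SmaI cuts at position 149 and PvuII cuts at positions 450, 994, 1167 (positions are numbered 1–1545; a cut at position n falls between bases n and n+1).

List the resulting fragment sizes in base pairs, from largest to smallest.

Combined cut positions (sorted): 149, 450, 994, 1167.
Circular molecule, 4 cuts → 4 fragments:
  450 − 149 = 301 bp
  994 − 450 = 544 bp
  1167 − 994 = 173 bp
  wrap: 1545 − 1167 + 149 = 527 bp
Sorted largest to smallest: 544, 527, 301, 173 bp.

544, 527, 301, 173 bp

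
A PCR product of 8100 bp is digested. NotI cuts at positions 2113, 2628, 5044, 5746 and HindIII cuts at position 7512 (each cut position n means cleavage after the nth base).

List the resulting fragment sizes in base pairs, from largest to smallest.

Combined cut positions (sorted): 2113, 2628, 5044, 5746, 7512.
Linear molecule, 5 cuts → 6 fragments:
  2113 − 0 = 2113 bp
  2628 − 2113 = 515 bp
  5044 − 2628 = 2416 bp
  5746 − 5044 = 702 bp
  7512 − 5746 = 1766 bp
  8100 − 7512 = 588 bp
Sorted largest to smallest: 2416, 2113, 1766, 702, 588, 515 bp.

2416, 2113, 1766, 702, 588, 515 bp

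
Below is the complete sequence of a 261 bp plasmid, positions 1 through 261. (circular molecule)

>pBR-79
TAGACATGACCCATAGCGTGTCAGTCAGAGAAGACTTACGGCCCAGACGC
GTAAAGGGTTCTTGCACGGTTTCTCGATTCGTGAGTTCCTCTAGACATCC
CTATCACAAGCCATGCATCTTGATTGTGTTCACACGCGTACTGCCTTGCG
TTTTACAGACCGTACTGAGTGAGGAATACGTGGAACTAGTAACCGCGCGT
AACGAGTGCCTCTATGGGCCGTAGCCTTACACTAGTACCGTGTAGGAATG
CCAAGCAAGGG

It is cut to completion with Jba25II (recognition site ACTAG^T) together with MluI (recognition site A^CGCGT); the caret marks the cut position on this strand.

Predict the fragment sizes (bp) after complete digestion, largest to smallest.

Jba25II sites (ACTAGT) start at positions 185, 231.
Jba25II cuts after base 5 of each site (before the last base), so after positions 189, 235.
MluI sites (ACGCGT) start at positions 47, 134.
MluI cuts after the first base of each site, so after positions 47, 134.
Combined cut positions: 47, 134, 189, 235.
Circular molecule, 4 cuts → 4 fragments:
  48–134 → 87 bp
  135–189 → 55 bp
  190–235 → 46 bp
  236–261 then 1–47 → 26 + 47 = 73 bp
Sorted largest to smallest: 87, 73, 55, 46 bp.

87, 73, 55, 46 bp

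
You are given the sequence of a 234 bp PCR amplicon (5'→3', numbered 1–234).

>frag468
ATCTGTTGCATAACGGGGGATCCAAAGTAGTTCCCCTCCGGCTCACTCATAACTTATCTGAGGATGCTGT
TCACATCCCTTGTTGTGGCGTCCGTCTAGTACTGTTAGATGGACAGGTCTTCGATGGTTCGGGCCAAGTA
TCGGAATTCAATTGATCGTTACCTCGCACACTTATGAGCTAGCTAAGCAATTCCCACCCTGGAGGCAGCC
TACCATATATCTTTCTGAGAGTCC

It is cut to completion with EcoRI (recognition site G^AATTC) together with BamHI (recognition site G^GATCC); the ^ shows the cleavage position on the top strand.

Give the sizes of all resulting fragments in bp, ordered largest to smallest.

The EcoRI site (GAATTC) starts at position 144.
EcoRI cuts after the first base of each site, so after position 144.
The BamHI site (GGATCC) starts at position 18.
BamHI cuts after the first base of each site, so after position 18.
Combined cut positions: 18, 144.
Linear molecule, 2 cuts → 3 fragments:
  1–18 → 18 bp
  19–144 → 126 bp
  145–234 → 90 bp
Sorted largest to smallest: 126, 90, 18 bp.

126, 90, 18 bp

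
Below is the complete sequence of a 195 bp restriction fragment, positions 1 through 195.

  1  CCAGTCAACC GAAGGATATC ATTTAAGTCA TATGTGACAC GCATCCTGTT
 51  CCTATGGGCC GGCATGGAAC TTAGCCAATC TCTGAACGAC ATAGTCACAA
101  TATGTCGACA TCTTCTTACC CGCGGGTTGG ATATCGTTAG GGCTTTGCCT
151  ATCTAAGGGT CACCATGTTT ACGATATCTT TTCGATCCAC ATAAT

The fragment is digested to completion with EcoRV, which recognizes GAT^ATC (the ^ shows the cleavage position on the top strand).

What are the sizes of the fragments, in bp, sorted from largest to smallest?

115, 43, 20, 17 bp

EcoRV sites (GATATC) start at positions 15, 130, 173.
EcoRV cuts after base 3 of each site, so after positions 17, 132, 175.
Linear molecule, 3 cuts → 4 fragments:
  1–17 → 17 bp
  18–132 → 115 bp
  133–175 → 43 bp
  176–195 → 20 bp
Sorted largest to smallest: 115, 43, 20, 17 bp.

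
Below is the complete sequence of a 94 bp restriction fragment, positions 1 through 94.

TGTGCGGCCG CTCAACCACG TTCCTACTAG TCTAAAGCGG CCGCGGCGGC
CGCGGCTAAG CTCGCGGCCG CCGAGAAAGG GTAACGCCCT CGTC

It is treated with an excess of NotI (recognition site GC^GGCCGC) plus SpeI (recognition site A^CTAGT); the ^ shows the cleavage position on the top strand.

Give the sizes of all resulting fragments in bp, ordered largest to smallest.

NotI sites (GCGGCCGC) start at positions 4, 37, 46, 64.
NotI cuts after base 2 of each site, so after positions 5, 38, 47, 65.
The SpeI site (ACTAGT) starts at position 26.
SpeI cuts after the first base of each site, so after position 26.
Combined cut positions: 5, 26, 38, 47, 65.
Linear molecule, 5 cuts → 6 fragments:
  1–5 → 5 bp
  6–26 → 21 bp
  27–38 → 12 bp
  39–47 → 9 bp
  48–65 → 18 bp
  66–94 → 29 bp
Sorted largest to smallest: 29, 21, 18, 12, 9, 5 bp.

29, 21, 18, 12, 9, 5 bp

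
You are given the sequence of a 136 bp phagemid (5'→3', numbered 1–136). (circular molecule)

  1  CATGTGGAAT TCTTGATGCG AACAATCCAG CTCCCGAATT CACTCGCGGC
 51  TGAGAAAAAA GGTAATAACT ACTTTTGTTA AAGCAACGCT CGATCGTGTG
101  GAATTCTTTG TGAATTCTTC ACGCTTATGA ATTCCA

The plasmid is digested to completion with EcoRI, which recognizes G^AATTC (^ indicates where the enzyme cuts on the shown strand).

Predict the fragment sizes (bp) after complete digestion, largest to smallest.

65, 29, 17, 14, 11 bp

EcoRI sites (GAATTC) start at positions 7, 36, 101, 112, 129.
EcoRI cuts after the first base of each site, so after positions 7, 36, 101, 112, 129.
Circular molecule, 5 cuts → 5 fragments:
  8–36 → 29 bp
  37–101 → 65 bp
  102–112 → 11 bp
  113–129 → 17 bp
  130–136 then 1–7 → 7 + 7 = 14 bp
Sorted largest to smallest: 65, 29, 17, 14, 11 bp.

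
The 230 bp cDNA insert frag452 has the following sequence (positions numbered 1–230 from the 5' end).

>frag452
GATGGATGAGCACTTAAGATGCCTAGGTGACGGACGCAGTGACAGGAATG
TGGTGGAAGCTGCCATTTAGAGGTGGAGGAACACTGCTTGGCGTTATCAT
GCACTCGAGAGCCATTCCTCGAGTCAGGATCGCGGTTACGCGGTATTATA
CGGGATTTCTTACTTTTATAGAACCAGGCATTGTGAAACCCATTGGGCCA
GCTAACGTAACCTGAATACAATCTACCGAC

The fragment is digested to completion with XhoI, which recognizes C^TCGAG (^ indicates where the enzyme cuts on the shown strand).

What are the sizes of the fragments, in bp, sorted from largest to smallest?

XhoI sites (CTCGAG) start at positions 104, 118.
XhoI cuts after the first base of each site, so after positions 104, 118.
Linear molecule, 2 cuts → 3 fragments:
  1–104 → 104 bp
  105–118 → 14 bp
  119–230 → 112 bp
Sorted largest to smallest: 112, 104, 14 bp.

112, 104, 14 bp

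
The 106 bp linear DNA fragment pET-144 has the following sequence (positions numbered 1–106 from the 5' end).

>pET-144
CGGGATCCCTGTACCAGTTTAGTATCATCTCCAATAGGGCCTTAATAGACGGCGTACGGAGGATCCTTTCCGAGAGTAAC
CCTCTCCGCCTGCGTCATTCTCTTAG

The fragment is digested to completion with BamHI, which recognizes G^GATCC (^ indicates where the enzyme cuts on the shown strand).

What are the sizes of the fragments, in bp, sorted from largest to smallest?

BamHI sites (GGATCC) start at positions 3, 61.
BamHI cuts after the first base of each site, so after positions 3, 61.
Linear molecule, 2 cuts → 3 fragments:
  1–3 → 3 bp
  4–61 → 58 bp
  62–106 → 45 bp
Sorted largest to smallest: 58, 45, 3 bp.

58, 45, 3 bp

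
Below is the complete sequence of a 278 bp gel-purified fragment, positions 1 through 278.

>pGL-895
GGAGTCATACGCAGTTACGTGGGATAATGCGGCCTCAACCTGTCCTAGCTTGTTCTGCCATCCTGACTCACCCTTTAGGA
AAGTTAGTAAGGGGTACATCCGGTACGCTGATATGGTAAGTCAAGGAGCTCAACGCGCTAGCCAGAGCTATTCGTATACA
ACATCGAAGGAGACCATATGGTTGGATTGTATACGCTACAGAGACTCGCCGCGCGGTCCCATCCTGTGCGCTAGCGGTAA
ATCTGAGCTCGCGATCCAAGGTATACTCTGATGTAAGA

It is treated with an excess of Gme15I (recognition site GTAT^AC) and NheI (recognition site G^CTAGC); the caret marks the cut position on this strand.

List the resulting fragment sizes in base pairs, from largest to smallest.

137, 38, 35, 34, 20, 14 bp

Gme15I sites (GTATAC) start at positions 154, 189, 261.
Gme15I cuts after base 4 of each site, so after positions 157, 192, 264.
NheI sites (GCTAGC) start at positions 137, 230.
NheI cuts after the first base of each site, so after positions 137, 230.
Combined cut positions: 137, 157, 192, 230, 264.
Linear molecule, 5 cuts → 6 fragments:
  1–137 → 137 bp
  138–157 → 20 bp
  158–192 → 35 bp
  193–230 → 38 bp
  231–264 → 34 bp
  265–278 → 14 bp
Sorted largest to smallest: 137, 38, 35, 34, 20, 14 bp.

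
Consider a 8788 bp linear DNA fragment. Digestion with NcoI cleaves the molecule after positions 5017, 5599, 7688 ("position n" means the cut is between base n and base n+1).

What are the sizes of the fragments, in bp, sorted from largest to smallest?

Linear molecule, 3 cuts → 4 fragments:
  5017 − 0 = 5017 bp
  5599 − 5017 = 582 bp
  7688 − 5599 = 2089 bp
  8788 − 7688 = 1100 bp
Sorted largest to smallest: 5017, 2089, 1100, 582 bp.

5017, 2089, 1100, 582 bp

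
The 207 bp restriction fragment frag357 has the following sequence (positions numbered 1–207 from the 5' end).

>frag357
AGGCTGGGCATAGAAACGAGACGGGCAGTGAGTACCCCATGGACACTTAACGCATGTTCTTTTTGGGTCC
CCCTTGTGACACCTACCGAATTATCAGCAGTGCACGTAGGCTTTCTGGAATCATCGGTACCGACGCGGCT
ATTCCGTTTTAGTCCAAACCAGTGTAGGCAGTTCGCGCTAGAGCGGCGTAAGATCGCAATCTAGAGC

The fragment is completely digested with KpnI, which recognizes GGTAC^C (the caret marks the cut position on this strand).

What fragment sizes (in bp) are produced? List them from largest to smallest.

The KpnI site (GGTACC) starts at position 126.
KpnI cuts after base 5 of each site (before the last base), so after position 130.
Linear molecule, 1 cut → 2 fragments:
  1–130 → 130 bp
  131–207 → 77 bp
Sorted largest to smallest: 130, 77 bp.

130, 77 bp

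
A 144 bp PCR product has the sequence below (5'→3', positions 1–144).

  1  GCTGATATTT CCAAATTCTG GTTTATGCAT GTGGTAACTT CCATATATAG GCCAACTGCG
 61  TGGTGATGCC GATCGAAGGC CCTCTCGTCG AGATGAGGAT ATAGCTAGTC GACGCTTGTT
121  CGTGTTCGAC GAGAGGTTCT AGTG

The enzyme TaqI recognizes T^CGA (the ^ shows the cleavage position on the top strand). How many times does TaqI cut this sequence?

4

TCGA occurs starting at positions 73, 88, 109, 126.
TaqI cuts at 4 sites.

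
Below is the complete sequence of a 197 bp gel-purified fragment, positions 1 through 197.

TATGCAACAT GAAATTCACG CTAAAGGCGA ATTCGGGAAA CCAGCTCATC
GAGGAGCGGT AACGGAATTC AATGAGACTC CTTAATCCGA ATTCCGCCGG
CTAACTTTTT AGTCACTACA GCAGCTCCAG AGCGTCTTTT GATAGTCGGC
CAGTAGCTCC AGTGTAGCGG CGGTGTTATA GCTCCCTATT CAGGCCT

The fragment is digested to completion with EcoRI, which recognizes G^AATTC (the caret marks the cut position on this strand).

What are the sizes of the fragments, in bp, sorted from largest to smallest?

108, 36, 29, 24 bp

EcoRI sites (GAATTC) start at positions 29, 65, 89.
EcoRI cuts after the first base of each site, so after positions 29, 65, 89.
Linear molecule, 3 cuts → 4 fragments:
  1–29 → 29 bp
  30–65 → 36 bp
  66–89 → 24 bp
  90–197 → 108 bp
Sorted largest to smallest: 108, 36, 29, 24 bp.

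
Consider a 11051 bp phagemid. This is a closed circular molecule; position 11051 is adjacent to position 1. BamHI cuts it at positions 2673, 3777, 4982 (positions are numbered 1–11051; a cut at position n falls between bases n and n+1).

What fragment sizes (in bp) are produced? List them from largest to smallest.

8742, 1205, 1104 bp

Circular molecule, 3 cuts → 3 fragments:
  3777 − 2673 = 1104 bp
  4982 − 3777 = 1205 bp
  wrap: 11051 − 4982 + 2673 = 8742 bp
Sorted largest to smallest: 8742, 1205, 1104 bp.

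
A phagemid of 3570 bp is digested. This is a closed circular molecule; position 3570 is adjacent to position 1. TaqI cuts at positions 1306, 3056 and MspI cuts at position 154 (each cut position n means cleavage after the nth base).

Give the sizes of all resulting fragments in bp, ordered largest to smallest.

Combined cut positions (sorted): 154, 1306, 3056.
Circular molecule, 3 cuts → 3 fragments:
  1306 − 154 = 1152 bp
  3056 − 1306 = 1750 bp
  wrap: 3570 − 3056 + 154 = 668 bp
Sorted largest to smallest: 1750, 1152, 668 bp.

1750, 1152, 668 bp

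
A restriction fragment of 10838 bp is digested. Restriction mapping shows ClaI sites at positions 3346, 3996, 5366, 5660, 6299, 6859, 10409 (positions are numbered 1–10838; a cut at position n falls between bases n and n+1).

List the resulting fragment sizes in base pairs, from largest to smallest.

3550, 3346, 1370, 650, 639, 560, 429, 294 bp

Linear molecule, 7 cuts → 8 fragments:
  3346 − 0 = 3346 bp
  3996 − 3346 = 650 bp
  5366 − 3996 = 1370 bp
  5660 − 5366 = 294 bp
  6299 − 5660 = 639 bp
  6859 − 6299 = 560 bp
  10409 − 6859 = 3550 bp
  10838 − 10409 = 429 bp
Sorted largest to smallest: 3550, 3346, 1370, 650, 639, 560, 429, 294 bp.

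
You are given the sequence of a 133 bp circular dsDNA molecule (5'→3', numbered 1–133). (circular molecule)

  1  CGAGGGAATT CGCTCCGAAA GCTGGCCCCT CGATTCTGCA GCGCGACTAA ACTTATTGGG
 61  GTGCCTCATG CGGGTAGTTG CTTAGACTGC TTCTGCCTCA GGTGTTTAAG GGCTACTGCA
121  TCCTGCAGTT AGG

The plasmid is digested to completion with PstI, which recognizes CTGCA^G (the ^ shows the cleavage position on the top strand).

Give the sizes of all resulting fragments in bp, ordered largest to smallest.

PstI sites (CTGCAG) start at positions 36, 123.
PstI cuts after base 5 of each site (before the last base), so after positions 40, 127.
Circular molecule, 2 cuts → 2 fragments:
  41–127 → 87 bp
  128–133 then 1–40 → 6 + 40 = 46 bp
Sorted largest to smallest: 87, 46 bp.

87, 46 bp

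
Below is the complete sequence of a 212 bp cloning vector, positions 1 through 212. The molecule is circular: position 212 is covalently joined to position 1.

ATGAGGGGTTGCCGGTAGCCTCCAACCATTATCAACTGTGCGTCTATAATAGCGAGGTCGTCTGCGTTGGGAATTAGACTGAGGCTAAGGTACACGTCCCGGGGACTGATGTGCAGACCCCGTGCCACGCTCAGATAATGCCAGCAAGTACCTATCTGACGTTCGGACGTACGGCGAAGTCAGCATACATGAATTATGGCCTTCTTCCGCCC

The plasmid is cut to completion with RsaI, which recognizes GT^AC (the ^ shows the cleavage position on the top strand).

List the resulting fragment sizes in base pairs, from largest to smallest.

133, 58, 21 bp

RsaI sites (GTAC) start at positions 90, 148, 169.
RsaI cuts after base 2 of each site, so after positions 91, 149, 170.
Circular molecule, 3 cuts → 3 fragments:
  92–149 → 58 bp
  150–170 → 21 bp
  171–212 then 1–91 → 42 + 91 = 133 bp
Sorted largest to smallest: 133, 58, 21 bp.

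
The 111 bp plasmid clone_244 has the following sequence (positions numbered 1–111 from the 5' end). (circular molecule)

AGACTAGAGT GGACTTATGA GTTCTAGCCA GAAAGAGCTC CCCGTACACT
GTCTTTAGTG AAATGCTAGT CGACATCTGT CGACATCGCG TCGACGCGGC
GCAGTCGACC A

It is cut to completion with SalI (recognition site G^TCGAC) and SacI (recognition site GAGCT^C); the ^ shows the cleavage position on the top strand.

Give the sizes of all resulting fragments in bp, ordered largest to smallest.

SalI sites (GTCGAC) start at positions 69, 79, 90, 104.
SalI cuts after the first base of each site, so after positions 69, 79, 90, 104.
The SacI site (GAGCTC) starts at position 35.
SacI cuts after base 5 of each site (before the last base), so after position 39.
Combined cut positions: 39, 69, 79, 90, 104.
Circular molecule, 5 cuts → 5 fragments:
  40–69 → 30 bp
  70–79 → 10 bp
  80–90 → 11 bp
  91–104 → 14 bp
  105–111 then 1–39 → 7 + 39 = 46 bp
Sorted largest to smallest: 46, 30, 14, 11, 10 bp.

46, 30, 14, 11, 10 bp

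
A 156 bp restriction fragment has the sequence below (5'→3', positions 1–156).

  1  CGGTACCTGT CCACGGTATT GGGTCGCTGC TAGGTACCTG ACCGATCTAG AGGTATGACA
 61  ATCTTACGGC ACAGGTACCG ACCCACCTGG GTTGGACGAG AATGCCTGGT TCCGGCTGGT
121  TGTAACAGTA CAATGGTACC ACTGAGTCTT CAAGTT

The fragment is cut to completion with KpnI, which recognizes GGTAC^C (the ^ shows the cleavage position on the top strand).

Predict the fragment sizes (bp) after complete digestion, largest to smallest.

KpnI sites (GGTACC) start at positions 2, 33, 74, 135.
KpnI cuts after base 5 of each site (before the last base), so after positions 6, 37, 78, 139.
Linear molecule, 4 cuts → 5 fragments:
  1–6 → 6 bp
  7–37 → 31 bp
  38–78 → 41 bp
  79–139 → 61 bp
  140–156 → 17 bp
Sorted largest to smallest: 61, 41, 31, 17, 6 bp.

61, 41, 31, 17, 6 bp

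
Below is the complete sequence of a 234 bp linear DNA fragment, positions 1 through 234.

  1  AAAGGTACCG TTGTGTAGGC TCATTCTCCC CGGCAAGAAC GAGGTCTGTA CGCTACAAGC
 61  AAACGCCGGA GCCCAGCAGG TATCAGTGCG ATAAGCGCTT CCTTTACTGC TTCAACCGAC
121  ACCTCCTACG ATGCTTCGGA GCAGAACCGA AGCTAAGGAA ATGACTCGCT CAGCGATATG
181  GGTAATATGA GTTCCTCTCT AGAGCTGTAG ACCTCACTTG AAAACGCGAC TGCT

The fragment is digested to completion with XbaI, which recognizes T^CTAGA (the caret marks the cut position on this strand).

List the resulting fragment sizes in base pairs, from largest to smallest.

198, 36 bp

The XbaI site (TCTAGA) starts at position 198.
XbaI cuts after the first base of each site, so after position 198.
Linear molecule, 1 cut → 2 fragments:
  1–198 → 198 bp
  199–234 → 36 bp
Sorted largest to smallest: 198, 36 bp.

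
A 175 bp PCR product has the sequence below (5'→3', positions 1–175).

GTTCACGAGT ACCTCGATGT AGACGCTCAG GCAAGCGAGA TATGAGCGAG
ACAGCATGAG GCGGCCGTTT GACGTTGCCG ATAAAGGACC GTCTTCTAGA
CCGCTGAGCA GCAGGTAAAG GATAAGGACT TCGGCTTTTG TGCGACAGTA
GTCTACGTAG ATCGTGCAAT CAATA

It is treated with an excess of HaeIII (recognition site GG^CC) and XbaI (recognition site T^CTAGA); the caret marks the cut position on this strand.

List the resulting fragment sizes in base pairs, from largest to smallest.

The HaeIII site (GGCC) starts at position 63.
HaeIII cuts after base 2 of each site, so after position 64.
The XbaI site (TCTAGA) starts at position 95.
XbaI cuts after the first base of each site, so after position 95.
Combined cut positions: 64, 95.
Linear molecule, 2 cuts → 3 fragments:
  1–64 → 64 bp
  65–95 → 31 bp
  96–175 → 80 bp
Sorted largest to smallest: 80, 64, 31 bp.

80, 64, 31 bp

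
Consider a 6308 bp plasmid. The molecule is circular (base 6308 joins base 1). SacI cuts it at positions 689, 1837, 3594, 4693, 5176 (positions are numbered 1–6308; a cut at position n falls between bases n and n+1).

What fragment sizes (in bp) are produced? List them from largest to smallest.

1821, 1757, 1148, 1099, 483 bp

Circular molecule, 5 cuts → 5 fragments:
  1837 − 689 = 1148 bp
  3594 − 1837 = 1757 bp
  4693 − 3594 = 1099 bp
  5176 − 4693 = 483 bp
  wrap: 6308 − 5176 + 689 = 1821 bp
Sorted largest to smallest: 1821, 1757, 1148, 1099, 483 bp.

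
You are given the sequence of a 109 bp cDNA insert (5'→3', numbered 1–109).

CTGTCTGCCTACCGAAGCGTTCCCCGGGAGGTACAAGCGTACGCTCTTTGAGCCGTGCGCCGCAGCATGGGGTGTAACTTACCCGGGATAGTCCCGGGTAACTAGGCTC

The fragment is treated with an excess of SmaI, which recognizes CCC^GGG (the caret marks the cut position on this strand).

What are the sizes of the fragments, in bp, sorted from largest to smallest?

59, 25, 14, 11 bp

SmaI sites (CCCGGG) start at positions 23, 82, 93.
SmaI cuts after base 3 of each site, so after positions 25, 84, 95.
Linear molecule, 3 cuts → 4 fragments:
  1–25 → 25 bp
  26–84 → 59 bp
  85–95 → 11 bp
  96–109 → 14 bp
Sorted largest to smallest: 59, 25, 14, 11 bp.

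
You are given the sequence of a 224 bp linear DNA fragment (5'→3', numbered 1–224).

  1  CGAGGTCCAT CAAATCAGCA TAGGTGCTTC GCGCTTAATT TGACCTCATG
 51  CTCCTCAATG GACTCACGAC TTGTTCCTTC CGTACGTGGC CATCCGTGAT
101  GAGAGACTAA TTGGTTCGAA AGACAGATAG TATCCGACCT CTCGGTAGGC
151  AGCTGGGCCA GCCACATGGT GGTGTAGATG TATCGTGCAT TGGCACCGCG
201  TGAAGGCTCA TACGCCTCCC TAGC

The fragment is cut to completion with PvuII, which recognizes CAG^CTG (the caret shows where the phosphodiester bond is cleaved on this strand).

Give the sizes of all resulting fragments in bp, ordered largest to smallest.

The PvuII site (CAGCTG) starts at position 150.
PvuII cuts after base 3 of each site, so after position 152.
Linear molecule, 1 cut → 2 fragments:
  1–152 → 152 bp
  153–224 → 72 bp
Sorted largest to smallest: 152, 72 bp.

152, 72 bp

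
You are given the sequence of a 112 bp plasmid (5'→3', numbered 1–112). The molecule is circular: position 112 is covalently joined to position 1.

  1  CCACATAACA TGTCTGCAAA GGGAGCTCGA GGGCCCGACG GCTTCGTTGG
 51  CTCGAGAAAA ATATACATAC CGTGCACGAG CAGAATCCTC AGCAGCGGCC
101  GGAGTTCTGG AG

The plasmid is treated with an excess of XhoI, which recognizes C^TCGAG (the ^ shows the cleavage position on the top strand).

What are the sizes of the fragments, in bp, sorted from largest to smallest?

87, 25 bp

XhoI sites (CTCGAG) start at positions 26, 51.
XhoI cuts after the first base of each site, so after positions 26, 51.
Circular molecule, 2 cuts → 2 fragments:
  27–51 → 25 bp
  52–112 then 1–26 → 61 + 26 = 87 bp
Sorted largest to smallest: 87, 25 bp.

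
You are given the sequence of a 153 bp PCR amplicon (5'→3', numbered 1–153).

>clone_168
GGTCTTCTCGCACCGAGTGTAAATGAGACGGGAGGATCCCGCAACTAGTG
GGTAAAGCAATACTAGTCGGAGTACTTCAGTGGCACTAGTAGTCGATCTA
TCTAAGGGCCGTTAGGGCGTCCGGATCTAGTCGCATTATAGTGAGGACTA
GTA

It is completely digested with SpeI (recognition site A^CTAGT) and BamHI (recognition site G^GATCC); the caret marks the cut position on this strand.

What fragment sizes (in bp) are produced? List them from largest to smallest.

SpeI sites (ACTAGT) start at positions 44, 62, 85, 147.
SpeI cuts after the first base of each site, so after positions 44, 62, 85, 147.
The BamHI site (GGATCC) starts at position 34.
BamHI cuts after the first base of each site, so after position 34.
Combined cut positions: 34, 44, 62, 85, 147.
Linear molecule, 5 cuts → 6 fragments:
  1–34 → 34 bp
  35–44 → 10 bp
  45–62 → 18 bp
  63–85 → 23 bp
  86–147 → 62 bp
  148–153 → 6 bp
Sorted largest to smallest: 62, 34, 23, 18, 10, 6 bp.

62, 34, 23, 18, 10, 6 bp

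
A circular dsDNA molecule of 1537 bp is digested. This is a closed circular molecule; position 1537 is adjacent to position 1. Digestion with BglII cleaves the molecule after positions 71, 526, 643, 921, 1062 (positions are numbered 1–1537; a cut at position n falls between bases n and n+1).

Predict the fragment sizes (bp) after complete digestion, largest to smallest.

546, 455, 278, 141, 117 bp

Circular molecule, 5 cuts → 5 fragments:
  526 − 71 = 455 bp
  643 − 526 = 117 bp
  921 − 643 = 278 bp
  1062 − 921 = 141 bp
  wrap: 1537 − 1062 + 71 = 546 bp
Sorted largest to smallest: 546, 455, 278, 141, 117 bp.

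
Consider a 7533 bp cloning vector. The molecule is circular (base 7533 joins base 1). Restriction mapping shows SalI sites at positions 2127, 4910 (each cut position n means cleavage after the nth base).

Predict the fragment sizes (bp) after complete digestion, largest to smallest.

4750, 2783 bp

Circular molecule, 2 cuts → 2 fragments:
  4910 − 2127 = 2783 bp
  wrap: 7533 − 4910 + 2127 = 4750 bp
Sorted largest to smallest: 4750, 2783 bp.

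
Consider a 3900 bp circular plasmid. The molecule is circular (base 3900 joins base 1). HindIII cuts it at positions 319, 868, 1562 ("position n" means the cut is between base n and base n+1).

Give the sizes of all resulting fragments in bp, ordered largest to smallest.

2657, 694, 549 bp

Circular molecule, 3 cuts → 3 fragments:
  868 − 319 = 549 bp
  1562 − 868 = 694 bp
  wrap: 3900 − 1562 + 319 = 2657 bp
Sorted largest to smallest: 2657, 694, 549 bp.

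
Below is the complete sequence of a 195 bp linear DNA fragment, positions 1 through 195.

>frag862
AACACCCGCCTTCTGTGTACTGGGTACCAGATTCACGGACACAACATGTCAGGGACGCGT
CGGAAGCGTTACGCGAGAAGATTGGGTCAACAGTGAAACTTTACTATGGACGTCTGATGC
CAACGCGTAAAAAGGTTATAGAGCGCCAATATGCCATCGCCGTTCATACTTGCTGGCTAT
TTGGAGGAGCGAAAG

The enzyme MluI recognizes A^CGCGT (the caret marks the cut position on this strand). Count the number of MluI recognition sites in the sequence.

ACGCGT occurs starting at positions 55, 123.
MluI cuts at 2 sites.

2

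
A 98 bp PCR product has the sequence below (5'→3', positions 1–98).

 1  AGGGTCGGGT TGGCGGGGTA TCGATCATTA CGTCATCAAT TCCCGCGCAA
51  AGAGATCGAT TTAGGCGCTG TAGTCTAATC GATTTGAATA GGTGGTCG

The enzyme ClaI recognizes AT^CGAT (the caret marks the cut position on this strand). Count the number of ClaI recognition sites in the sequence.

3

ATCGAT occurs starting at positions 20, 55, 78.
ClaI cuts at 3 sites.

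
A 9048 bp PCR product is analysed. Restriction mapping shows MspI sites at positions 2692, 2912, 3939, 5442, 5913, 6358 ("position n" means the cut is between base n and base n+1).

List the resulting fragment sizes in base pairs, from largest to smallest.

Linear molecule, 6 cuts → 7 fragments:
  2692 − 0 = 2692 bp
  2912 − 2692 = 220 bp
  3939 − 2912 = 1027 bp
  5442 − 3939 = 1503 bp
  5913 − 5442 = 471 bp
  6358 − 5913 = 445 bp
  9048 − 6358 = 2690 bp
Sorted largest to smallest: 2692, 2690, 1503, 1027, 471, 445, 220 bp.

2692, 2690, 1503, 1027, 471, 445, 220 bp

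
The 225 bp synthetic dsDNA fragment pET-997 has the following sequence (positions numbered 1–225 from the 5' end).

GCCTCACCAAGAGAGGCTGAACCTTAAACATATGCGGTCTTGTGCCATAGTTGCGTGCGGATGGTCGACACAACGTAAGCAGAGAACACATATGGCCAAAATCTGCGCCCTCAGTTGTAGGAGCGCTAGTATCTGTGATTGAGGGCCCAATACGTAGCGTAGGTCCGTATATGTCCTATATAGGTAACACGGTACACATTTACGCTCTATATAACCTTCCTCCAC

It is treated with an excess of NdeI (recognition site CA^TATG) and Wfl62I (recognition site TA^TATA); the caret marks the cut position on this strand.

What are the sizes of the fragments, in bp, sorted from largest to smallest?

88, 60, 31, 30, 16 bp

NdeI sites (CATATG) start at positions 29, 89.
NdeI cuts after base 2 of each site, so after positions 30, 90.
Wfl62I sites (TATATA) start at positions 177, 208.
Wfl62I cuts after base 2 of each site, so after positions 178, 209.
Combined cut positions: 30, 90, 178, 209.
Linear molecule, 4 cuts → 5 fragments:
  1–30 → 30 bp
  31–90 → 60 bp
  91–178 → 88 bp
  179–209 → 31 bp
  210–225 → 16 bp
Sorted largest to smallest: 88, 60, 31, 30, 16 bp.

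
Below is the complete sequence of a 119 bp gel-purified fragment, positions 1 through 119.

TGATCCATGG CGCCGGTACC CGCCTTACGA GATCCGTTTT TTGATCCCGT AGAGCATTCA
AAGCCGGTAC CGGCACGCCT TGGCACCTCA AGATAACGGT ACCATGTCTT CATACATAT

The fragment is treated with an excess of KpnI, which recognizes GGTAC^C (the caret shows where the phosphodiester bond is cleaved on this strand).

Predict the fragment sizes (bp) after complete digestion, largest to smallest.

KpnI sites (GGTACC) start at positions 15, 66, 98.
KpnI cuts after base 5 of each site (before the last base), so after positions 19, 70, 102.
Linear molecule, 3 cuts → 4 fragments:
  1–19 → 19 bp
  20–70 → 51 bp
  71–102 → 32 bp
  103–119 → 17 bp
Sorted largest to smallest: 51, 32, 19, 17 bp.

51, 32, 19, 17 bp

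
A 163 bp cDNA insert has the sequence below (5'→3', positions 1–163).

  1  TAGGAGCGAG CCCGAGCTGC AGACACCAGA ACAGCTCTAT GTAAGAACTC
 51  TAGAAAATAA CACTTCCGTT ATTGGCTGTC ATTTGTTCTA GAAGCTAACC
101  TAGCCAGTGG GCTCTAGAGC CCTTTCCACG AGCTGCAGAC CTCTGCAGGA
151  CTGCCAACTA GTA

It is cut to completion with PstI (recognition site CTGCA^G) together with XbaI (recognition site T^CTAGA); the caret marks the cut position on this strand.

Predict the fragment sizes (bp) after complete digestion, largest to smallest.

38, 28, 26, 24, 21, 16, 10 bp

PstI sites (CTGCAG) start at positions 17, 133, 143.
PstI cuts after base 5 of each site (before the last base), so after positions 21, 137, 147.
XbaI sites (TCTAGA) start at positions 49, 87, 113.
XbaI cuts after the first base of each site, so after positions 49, 87, 113.
Combined cut positions: 21, 49, 87, 113, 137, 147.
Linear molecule, 6 cuts → 7 fragments:
  1–21 → 21 bp
  22–49 → 28 bp
  50–87 → 38 bp
  88–113 → 26 bp
  114–137 → 24 bp
  138–147 → 10 bp
  148–163 → 16 bp
Sorted largest to smallest: 38, 28, 26, 24, 21, 16, 10 bp.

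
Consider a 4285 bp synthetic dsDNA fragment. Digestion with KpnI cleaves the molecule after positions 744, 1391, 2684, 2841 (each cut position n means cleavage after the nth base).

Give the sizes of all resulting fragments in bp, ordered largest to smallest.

1444, 1293, 744, 647, 157 bp

Linear molecule, 4 cuts → 5 fragments:
  744 − 0 = 744 bp
  1391 − 744 = 647 bp
  2684 − 1391 = 1293 bp
  2841 − 2684 = 157 bp
  4285 − 2841 = 1444 bp
Sorted largest to smallest: 1444, 1293, 744, 647, 157 bp.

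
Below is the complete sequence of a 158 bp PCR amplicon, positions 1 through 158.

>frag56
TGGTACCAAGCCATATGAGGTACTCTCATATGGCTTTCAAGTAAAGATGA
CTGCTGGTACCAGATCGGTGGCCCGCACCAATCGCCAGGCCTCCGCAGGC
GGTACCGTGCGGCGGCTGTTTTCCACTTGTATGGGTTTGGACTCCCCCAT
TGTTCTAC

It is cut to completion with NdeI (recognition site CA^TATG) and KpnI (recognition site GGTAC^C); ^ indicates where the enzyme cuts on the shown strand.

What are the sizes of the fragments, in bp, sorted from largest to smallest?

53, 45, 32, 15, 7, 6 bp

NdeI sites (CATATG) start at positions 12, 27.
NdeI cuts after base 2 of each site, so after positions 13, 28.
KpnI sites (GGTACC) start at positions 2, 56, 101.
KpnI cuts after base 5 of each site (before the last base), so after positions 6, 60, 105.
Combined cut positions: 6, 13, 28, 60, 105.
Linear molecule, 5 cuts → 6 fragments:
  1–6 → 6 bp
  7–13 → 7 bp
  14–28 → 15 bp
  29–60 → 32 bp
  61–105 → 45 bp
  106–158 → 53 bp
Sorted largest to smallest: 53, 45, 32, 15, 7, 6 bp.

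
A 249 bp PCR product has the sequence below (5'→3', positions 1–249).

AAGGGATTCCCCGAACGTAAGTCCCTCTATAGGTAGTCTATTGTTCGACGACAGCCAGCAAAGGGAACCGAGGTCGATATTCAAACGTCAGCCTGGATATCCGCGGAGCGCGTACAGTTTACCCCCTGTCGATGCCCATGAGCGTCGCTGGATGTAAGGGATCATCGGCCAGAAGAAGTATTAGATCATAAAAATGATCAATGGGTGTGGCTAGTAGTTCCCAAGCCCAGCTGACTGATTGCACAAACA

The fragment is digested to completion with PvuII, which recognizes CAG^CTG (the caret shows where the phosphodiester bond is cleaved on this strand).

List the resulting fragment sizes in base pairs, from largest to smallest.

230, 19 bp

The PvuII site (CAGCTG) starts at position 228.
PvuII cuts after base 3 of each site, so after position 230.
Linear molecule, 1 cut → 2 fragments:
  1–230 → 230 bp
  231–249 → 19 bp
Sorted largest to smallest: 230, 19 bp.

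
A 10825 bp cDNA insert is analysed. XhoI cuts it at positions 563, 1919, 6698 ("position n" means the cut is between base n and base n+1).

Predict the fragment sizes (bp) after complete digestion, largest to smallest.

Linear molecule, 3 cuts → 4 fragments:
  563 − 0 = 563 bp
  1919 − 563 = 1356 bp
  6698 − 1919 = 4779 bp
  10825 − 6698 = 4127 bp
Sorted largest to smallest: 4779, 4127, 1356, 563 bp.

4779, 4127, 1356, 563 bp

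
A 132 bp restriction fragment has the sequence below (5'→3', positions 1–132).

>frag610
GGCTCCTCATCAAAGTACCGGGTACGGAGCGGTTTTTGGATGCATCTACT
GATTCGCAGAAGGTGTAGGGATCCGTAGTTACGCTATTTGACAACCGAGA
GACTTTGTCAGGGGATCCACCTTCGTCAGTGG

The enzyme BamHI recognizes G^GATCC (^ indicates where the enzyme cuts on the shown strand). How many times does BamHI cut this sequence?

2

GGATCC occurs starting at positions 69, 113.
BamHI cuts at 2 sites.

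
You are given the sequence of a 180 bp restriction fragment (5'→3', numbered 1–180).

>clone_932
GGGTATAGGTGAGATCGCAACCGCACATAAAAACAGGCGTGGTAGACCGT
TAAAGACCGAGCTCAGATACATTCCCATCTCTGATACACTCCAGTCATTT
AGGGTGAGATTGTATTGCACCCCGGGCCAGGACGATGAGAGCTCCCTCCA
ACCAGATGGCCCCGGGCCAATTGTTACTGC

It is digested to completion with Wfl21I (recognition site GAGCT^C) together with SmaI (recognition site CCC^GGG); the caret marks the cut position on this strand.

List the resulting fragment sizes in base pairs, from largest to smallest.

63, 60, 20, 20, 17 bp

Wfl21I sites (GAGCTC) start at positions 59, 139.
Wfl21I cuts after base 5 of each site (before the last base), so after positions 63, 143.
SmaI sites (CCCGGG) start at positions 121, 161.
SmaI cuts after base 3 of each site, so after positions 123, 163.
Combined cut positions: 63, 123, 143, 163.
Linear molecule, 4 cuts → 5 fragments:
  1–63 → 63 bp
  64–123 → 60 bp
  124–143 → 20 bp
  144–163 → 20 bp
  164–180 → 17 bp
Sorted largest to smallest: 63, 60, 20, 20, 17 bp.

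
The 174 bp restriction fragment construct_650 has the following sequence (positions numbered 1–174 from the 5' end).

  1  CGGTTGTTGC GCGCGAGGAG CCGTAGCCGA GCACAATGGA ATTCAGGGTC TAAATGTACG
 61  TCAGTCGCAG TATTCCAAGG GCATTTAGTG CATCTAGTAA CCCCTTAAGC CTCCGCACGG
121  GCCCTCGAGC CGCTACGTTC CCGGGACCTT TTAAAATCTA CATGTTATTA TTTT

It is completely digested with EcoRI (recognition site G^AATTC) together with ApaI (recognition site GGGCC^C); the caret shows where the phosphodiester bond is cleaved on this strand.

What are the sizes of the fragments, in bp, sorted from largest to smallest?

The EcoRI site (GAATTC) starts at position 39.
EcoRI cuts after the first base of each site, so after position 39.
The ApaI site (GGGCCC) starts at position 119.
ApaI cuts after base 5 of each site (before the last base), so after position 123.
Combined cut positions: 39, 123.
Linear molecule, 2 cuts → 3 fragments:
  1–39 → 39 bp
  40–123 → 84 bp
  124–174 → 51 bp
Sorted largest to smallest: 84, 51, 39 bp.

84, 51, 39 bp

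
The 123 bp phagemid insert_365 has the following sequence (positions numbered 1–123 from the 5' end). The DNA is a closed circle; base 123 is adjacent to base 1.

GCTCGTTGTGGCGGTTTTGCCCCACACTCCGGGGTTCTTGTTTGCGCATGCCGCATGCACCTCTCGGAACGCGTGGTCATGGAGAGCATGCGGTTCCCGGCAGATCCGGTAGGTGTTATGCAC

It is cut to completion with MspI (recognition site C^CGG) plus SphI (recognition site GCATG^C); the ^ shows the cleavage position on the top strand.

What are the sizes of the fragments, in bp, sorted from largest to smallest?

MspI sites (CCGG) start at positions 29, 97, 106.
MspI cuts after the first base of each site, so after positions 29, 97, 106.
SphI sites (GCATGC) start at positions 46, 53, 86.
SphI cuts after base 5 of each site (before the last base), so after positions 50, 57, 90.
Combined cut positions: 29, 50, 57, 90, 97, 106.
Circular molecule, 6 cuts → 6 fragments:
  30–50 → 21 bp
  51–57 → 7 bp
  58–90 → 33 bp
  91–97 → 7 bp
  98–106 → 9 bp
  107–123 then 1–29 → 17 + 29 = 46 bp
Sorted largest to smallest: 46, 33, 21, 9, 7, 7 bp.

46, 33, 21, 9, 7, 7 bp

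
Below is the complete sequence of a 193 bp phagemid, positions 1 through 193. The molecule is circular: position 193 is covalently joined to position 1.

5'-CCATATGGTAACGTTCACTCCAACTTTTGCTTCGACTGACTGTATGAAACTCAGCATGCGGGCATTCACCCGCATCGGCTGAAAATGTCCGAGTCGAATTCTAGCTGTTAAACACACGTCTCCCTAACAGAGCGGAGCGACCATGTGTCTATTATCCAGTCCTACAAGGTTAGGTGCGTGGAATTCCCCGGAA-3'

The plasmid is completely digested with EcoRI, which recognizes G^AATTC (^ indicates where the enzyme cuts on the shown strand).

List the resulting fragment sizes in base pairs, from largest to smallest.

108, 85 bp

EcoRI sites (GAATTC) start at positions 96, 181.
EcoRI cuts after the first base of each site, so after positions 96, 181.
Circular molecule, 2 cuts → 2 fragments:
  97–181 → 85 bp
  182–193 then 1–96 → 12 + 96 = 108 bp
Sorted largest to smallest: 108, 85 bp.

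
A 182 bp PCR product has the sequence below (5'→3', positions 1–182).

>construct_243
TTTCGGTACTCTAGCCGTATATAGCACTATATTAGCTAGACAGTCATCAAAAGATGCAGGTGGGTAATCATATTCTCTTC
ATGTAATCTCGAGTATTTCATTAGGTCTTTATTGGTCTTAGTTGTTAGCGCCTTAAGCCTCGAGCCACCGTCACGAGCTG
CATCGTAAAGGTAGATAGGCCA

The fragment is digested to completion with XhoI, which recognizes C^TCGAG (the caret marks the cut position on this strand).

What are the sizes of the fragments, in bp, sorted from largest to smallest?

88, 51, 43 bp

XhoI sites (CTCGAG) start at positions 88, 139.
XhoI cuts after the first base of each site, so after positions 88, 139.
Linear molecule, 2 cuts → 3 fragments:
  1–88 → 88 bp
  89–139 → 51 bp
  140–182 → 43 bp
Sorted largest to smallest: 88, 51, 43 bp.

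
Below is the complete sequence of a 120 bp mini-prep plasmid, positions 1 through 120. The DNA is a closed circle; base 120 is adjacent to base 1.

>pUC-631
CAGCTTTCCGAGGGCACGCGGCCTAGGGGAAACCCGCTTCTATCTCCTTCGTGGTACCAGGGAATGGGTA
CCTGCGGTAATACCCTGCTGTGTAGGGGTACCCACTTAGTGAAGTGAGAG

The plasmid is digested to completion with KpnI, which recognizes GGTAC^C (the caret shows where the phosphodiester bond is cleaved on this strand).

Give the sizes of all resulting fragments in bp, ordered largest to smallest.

KpnI sites (GGTACC) start at positions 53, 67, 97.
KpnI cuts after base 5 of each site (before the last base), so after positions 57, 71, 101.
Circular molecule, 3 cuts → 3 fragments:
  58–71 → 14 bp
  72–101 → 30 bp
  102–120 then 1–57 → 19 + 57 = 76 bp
Sorted largest to smallest: 76, 30, 14 bp.

76, 30, 14 bp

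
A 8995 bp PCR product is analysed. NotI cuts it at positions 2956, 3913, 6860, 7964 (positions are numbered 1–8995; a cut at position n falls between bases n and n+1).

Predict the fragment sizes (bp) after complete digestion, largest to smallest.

Linear molecule, 4 cuts → 5 fragments:
  2956 − 0 = 2956 bp
  3913 − 2956 = 957 bp
  6860 − 3913 = 2947 bp
  7964 − 6860 = 1104 bp
  8995 − 7964 = 1031 bp
Sorted largest to smallest: 2956, 2947, 1104, 1031, 957 bp.

2956, 2947, 1104, 1031, 957 bp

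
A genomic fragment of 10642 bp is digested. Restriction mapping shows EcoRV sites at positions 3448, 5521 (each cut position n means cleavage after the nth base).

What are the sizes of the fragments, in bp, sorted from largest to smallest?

Linear molecule, 2 cuts → 3 fragments:
  3448 − 0 = 3448 bp
  5521 − 3448 = 2073 bp
  10642 − 5521 = 5121 bp
Sorted largest to smallest: 5121, 3448, 2073 bp.

5121, 3448, 2073 bp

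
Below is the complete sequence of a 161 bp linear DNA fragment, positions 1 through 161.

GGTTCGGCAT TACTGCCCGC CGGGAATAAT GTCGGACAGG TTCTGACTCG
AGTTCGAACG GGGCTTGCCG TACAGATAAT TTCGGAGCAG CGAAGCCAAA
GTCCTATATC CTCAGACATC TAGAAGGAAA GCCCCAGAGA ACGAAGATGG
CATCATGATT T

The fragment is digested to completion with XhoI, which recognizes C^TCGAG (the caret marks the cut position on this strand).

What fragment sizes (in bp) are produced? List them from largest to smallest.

114, 47 bp

The XhoI site (CTCGAG) starts at position 47.
XhoI cuts after the first base of each site, so after position 47.
Linear molecule, 1 cut → 2 fragments:
  1–47 → 47 bp
  48–161 → 114 bp
Sorted largest to smallest: 114, 47 bp.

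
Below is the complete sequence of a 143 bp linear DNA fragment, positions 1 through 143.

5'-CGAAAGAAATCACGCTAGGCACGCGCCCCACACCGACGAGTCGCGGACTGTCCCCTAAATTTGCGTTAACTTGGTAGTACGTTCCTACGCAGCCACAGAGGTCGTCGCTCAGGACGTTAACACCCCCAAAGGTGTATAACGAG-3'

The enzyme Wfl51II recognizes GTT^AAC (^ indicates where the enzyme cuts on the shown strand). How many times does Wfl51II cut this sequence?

GTTAAC occurs starting at positions 65, 116.
Wfl51II cuts at 2 sites.

2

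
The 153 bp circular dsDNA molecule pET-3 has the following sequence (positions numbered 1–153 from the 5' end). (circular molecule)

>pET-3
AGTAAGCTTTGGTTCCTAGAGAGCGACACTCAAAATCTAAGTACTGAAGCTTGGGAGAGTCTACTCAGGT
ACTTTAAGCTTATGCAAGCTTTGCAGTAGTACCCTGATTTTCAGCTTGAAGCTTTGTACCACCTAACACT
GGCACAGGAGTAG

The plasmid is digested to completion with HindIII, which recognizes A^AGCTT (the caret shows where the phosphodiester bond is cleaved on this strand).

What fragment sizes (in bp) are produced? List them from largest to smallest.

43, 38, 33, 29, 10 bp

HindIII sites (AAGCTT) start at positions 4, 47, 76, 86, 119.
HindIII cuts after the first base of each site, so after positions 4, 47, 76, 86, 119.
Circular molecule, 5 cuts → 5 fragments:
  5–47 → 43 bp
  48–76 → 29 bp
  77–86 → 10 bp
  87–119 → 33 bp
  120–153 then 1–4 → 34 + 4 = 38 bp
Sorted largest to smallest: 43, 38, 33, 29, 10 bp.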